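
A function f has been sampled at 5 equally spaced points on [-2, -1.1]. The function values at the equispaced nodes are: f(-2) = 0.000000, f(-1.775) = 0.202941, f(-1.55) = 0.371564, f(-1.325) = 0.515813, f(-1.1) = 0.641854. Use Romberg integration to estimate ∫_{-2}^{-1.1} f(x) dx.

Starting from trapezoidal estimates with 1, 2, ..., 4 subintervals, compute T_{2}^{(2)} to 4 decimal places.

0.3195

T_{0}^{(0)} (trapezoid, 1 panel, h=0.9000): 0.288834
T_{1}^{(0)} (trapezoid, 2 panels, h=0.4500): 0.311621
T_{2}^{(0)} (trapezoid, 4 panels, h=0.2250): 0.317530
T_{1}^{(1)} = 0.311621 + (0.311621 − 0.288834)/3 = 0.319217
T_{2}^{(1)} = 0.317530 + (0.317530 − 0.311621)/3 = 0.319500
T_{2}^{(2)} = 0.319500 + (0.319500 − 0.319217)/15 = 0.319519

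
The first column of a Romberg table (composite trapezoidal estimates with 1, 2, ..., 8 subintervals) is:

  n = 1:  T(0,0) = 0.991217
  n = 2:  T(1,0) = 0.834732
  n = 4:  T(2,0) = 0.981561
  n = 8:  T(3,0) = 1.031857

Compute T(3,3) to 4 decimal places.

1.0499

Richardson extrapolation on the trapezoidal column (denominator 4−1=3):
T(1,1) = (4·0.834732 − 0.991217) / 3 = 0.782570
T(2,1) = 0.981561 + (0.981561 − 0.834732)/3 = 1.030504
T(3,1) = (4·1.031857 − 0.981561) / 3 = 1.048622
T(2,2) = 1.030504 + (1.030504 − 0.782570)/15 = 1.047033
T(3,2) = (16·1.048622 − 1.030504) / 15 = 1.049830
T(3,3) = (64·1.049830 − 1.047033) / 63 = 1.049874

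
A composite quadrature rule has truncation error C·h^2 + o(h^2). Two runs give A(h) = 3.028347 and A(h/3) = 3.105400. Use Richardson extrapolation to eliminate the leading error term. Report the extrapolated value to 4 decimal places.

3.1150

The leading error scales as h^2; refining by a factor of 3 reduces it by 3^2 = 9.
Extrapolated value = (9·A(h/3) − A(h)) / (9 − 1)
= (9·3.105400 − 3.028347) / 8
= 24.920253 / 8 = 3.115032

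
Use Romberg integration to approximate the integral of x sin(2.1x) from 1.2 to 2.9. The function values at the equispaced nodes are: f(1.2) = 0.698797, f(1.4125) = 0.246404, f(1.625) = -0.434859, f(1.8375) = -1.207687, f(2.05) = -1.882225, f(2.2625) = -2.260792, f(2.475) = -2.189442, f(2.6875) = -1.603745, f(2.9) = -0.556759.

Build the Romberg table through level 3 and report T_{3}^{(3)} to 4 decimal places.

T_{0}^{(0)} (trapezoid, 1 panel, h=1.7000): 0.120732
T_{1}^{(0)} (trapezoid, 2 panels, h=0.8500): -1.539525
T_{2}^{(0)} (trapezoid, 4 panels, h=0.4250): -1.885090
T_{3}^{(0)} (trapezoid, 8 panels, h=0.2125): -1.968032
T_{1}^{(1)} = -1.539525 + (-1.539525 − 0.120732)/3 = -2.092944
T_{2}^{(1)} = -1.885090 + (-1.885090 − (-1.539525))/3 = -2.000278
T_{3}^{(1)} = -1.968032 + (-1.968032 − (-1.885090))/3 = -1.995679
T_{2}^{(2)} = -2.000278 + (-2.000278 − (-2.092944))/15 = -1.994100
T_{3}^{(2)} = -1.995679 + (-1.995679 − (-2.000278))/15 = -1.995372
T_{3}^{(3)} = -1.995372 + (-1.995372 − (-1.994100))/63 = -1.995392

-1.9954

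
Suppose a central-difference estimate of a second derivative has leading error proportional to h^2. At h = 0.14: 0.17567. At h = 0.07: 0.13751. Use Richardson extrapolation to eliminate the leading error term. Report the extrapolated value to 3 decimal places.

The leading error scales as h^2; refining by a factor of 2 reduces it by 2^2 = 4.
Extrapolated value = (4·A(h/2) − A(h)) / (4 − 1)
= (4·0.13751 − 0.17567) / 3
= 0.37437 / 3 = 0.12479

0.125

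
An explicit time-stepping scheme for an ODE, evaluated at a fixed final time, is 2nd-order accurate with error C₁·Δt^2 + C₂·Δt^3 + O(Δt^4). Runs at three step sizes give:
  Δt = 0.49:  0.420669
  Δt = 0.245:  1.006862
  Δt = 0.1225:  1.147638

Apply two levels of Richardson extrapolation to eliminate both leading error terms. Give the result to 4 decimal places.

1.1935

First eliminate the Δt^2 term (factor 2^2 = 4):
  B₁ = (4·1.006862 − 0.420669)/3 = 1.202260
  B₂ = (4·1.147638 − 1.006862)/3 = 1.194563
Then eliminate the Δt^3 term (factor 2^3 = 8):
  (8·1.194563 − 1.202260)/7 = 1.193463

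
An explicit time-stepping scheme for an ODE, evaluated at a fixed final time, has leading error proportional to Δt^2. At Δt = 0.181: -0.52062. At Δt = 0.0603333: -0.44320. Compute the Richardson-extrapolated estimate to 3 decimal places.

-0.434

Extrapolated value = (9·A(Δt/3) − A(Δt)) / (9 − 1)
= (9·(-0.44320) − (-0.52062)) / 8
= -3.46818 / 8 = -0.43352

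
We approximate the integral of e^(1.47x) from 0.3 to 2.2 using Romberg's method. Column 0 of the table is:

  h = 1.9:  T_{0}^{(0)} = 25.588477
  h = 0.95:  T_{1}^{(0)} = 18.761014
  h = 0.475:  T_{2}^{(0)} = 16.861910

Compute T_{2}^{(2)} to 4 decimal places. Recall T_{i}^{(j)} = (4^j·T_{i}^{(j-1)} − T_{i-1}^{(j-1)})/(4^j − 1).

T_{1}^{(1)} = (4·18.761014 − 25.588477) / 3 = 16.485193
T_{2}^{(1)} = (4·16.861910 − 18.761014) / 3 = 16.228875
T_{2}^{(2)} = 16.228875 + (16.228875 − 16.485193)/15 = 16.211787

16.2118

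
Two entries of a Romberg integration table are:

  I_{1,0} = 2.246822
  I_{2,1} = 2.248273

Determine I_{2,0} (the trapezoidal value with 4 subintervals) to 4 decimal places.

From I_{2,1} = (4·I_{2,0} − I_{1,0})/3, solve for I_{2,0}:
4·I_{2,0} = 3·2.248273 + 2.246822 = 8.991641
I_{2,0} = 2.247910

2.2479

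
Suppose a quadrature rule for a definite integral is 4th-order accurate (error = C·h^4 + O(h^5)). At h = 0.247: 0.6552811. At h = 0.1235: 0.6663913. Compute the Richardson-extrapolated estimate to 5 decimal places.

0.66713

The leading error scales as h^4; refining by a factor of 2 reduces it by 2^4 = 16.
Extrapolated value = (16·A(h/2) − A(h)) / (16 − 1)
= (16·0.6663913 − 0.6552811) / 15
= 10.0069797 / 15 = 0.6671320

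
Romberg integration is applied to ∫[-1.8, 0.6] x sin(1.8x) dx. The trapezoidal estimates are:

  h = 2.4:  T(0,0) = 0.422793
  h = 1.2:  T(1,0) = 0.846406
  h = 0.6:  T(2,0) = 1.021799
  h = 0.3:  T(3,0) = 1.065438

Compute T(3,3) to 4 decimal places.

1.0799

Richardson extrapolation on the trapezoidal column (denominator 4−1=3):
T(1,1) = 0.846406 + (0.846406 − 0.422793)/3 = 0.987610
T(2,1) = (4·1.021799 − 0.846406) / 3 = 1.080263
T(3,1) = (4·1.065438 − 1.021799) / 3 = 1.079984
T(2,2) = 1.080263 + (1.080263 − 0.987610)/15 = 1.086440
T(3,2) = (16·1.079984 − 1.080263) / 15 = 1.079965
T(3,3) = (64·1.079965 − 1.086440) / 63 = 1.079862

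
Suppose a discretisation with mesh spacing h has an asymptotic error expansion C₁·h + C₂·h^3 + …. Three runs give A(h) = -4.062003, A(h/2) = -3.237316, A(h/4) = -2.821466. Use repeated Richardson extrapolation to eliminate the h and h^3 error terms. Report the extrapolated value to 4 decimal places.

-2.4046

First eliminate the h term (factor 2^1 = 2):
  B₁ = (2·(-3.237316) − (-4.062003))/1 = -2.412629
  B₂ = (2·(-2.821466) − (-3.237316))/1 = -2.405616
Then eliminate the h^3 term (factor 2^3 = 8):
  (8·(-2.405616) − (-2.412629))/7 = -2.404614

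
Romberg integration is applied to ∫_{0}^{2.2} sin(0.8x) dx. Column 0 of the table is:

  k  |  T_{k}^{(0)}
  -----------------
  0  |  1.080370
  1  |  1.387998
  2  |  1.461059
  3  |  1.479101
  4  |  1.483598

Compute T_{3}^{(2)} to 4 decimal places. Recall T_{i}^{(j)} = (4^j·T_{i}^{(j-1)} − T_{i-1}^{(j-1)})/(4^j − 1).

1.4851

T_{2}^{(1)} = (4·1.461059 − 1.387998) / 3 = 1.485413
T_{3}^{(1)} = 1.479101 + (1.479101 − 1.461059)/3 = 1.485115
T_{3}^{(2)} = 1.485115 + (1.485115 − 1.485413)/15 = 1.485095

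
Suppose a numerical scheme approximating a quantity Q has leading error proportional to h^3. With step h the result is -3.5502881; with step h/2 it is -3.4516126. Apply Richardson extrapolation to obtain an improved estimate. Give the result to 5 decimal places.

-3.43752

The leading error scales as h^3; refining by a factor of 2 reduces it by 2^3 = 8.
Extrapolated value = (8·A(h/2) − A(h)) / (8 − 1)
= (8·(-3.4516126) − (-3.5502881)) / 7
= -24.0626127 / 7 = -3.4375161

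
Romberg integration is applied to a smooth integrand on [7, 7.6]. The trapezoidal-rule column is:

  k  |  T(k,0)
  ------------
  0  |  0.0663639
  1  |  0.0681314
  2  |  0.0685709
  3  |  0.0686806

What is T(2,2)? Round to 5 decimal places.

Richardson extrapolation on the trapezoidal column (denominator 4−1=3):
T(1,1) = (4·0.0681314 − 0.0663639) / 3 = 0.0687206
T(2,1) = 0.0685709 + (0.0685709 − 0.0681314)/3 = 0.0687174
T(2,2) = (16·0.0687174 − 0.0687206) / 15 = 0.0687172

0.06872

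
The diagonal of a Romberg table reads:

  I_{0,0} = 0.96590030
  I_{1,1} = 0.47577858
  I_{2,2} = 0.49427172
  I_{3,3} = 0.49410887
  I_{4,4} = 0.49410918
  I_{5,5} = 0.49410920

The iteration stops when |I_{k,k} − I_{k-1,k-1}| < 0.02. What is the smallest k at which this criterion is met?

|I_{1,1} − I_{0,0}| = 0.49012172 ≥ 0.02
|I_{2,2} − I_{1,1}| = 0.01849314 < 0.02

k = 2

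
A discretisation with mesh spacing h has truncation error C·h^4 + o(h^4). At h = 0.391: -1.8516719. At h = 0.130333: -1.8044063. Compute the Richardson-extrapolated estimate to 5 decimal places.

-1.80382

Extrapolated value = (81·A(h/3) − A(h)) / (81 − 1)
= (81·(-1.8044063) − (-1.8516719)) / 80
= -144.3052384 / 80 = -1.8038155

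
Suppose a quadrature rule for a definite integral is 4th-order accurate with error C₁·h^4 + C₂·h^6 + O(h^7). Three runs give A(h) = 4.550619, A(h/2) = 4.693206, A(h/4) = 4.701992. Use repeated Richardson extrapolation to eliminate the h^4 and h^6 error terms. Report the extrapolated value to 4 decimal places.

First eliminate the h^4 term (factor 2^4 = 16):
  B₁ = (16·4.693206 − 4.550619)/15 = 4.702712
  B₂ = (16·4.701992 − 4.693206)/15 = 4.702578
Then eliminate the h^6 term (factor 2^6 = 64):
  (64·4.702578 − 4.702712)/63 = 4.702576

4.7026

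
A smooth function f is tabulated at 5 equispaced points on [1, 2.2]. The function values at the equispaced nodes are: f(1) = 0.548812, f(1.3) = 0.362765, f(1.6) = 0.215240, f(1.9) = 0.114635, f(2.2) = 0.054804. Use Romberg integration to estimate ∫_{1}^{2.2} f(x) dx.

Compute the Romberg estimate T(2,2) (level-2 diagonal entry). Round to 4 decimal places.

T(0,0) (trapezoid, 1 panel, h=1.2000): 0.362170
T(1,0) (trapezoid, 2 panels, h=0.6000): 0.310229
T(2,0) (trapezoid, 4 panels, h=0.3000): 0.298334
T(1,1) = 0.310229 + (0.310229 − 0.362170)/3 = 0.292915
T(2,1) = 0.298334 + (0.298334 − 0.310229)/3 = 0.294369
T(2,2) = 0.294369 + (0.294369 − 0.292915)/15 = 0.294466

0.2945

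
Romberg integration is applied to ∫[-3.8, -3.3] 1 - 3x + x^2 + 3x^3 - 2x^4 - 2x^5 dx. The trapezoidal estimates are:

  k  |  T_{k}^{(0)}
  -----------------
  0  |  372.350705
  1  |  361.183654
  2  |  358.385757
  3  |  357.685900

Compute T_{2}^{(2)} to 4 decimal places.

357.4526

Richardson extrapolation on the trapezoidal column (denominator 4−1=3):
T_{1}^{(1)} = (4·361.183654 − 372.350705) / 3 = 357.461304
T_{2}^{(1)} = 358.385757 + (358.385757 − 361.183654)/3 = 357.453125
T_{2}^{(2)} = 357.453125 + (357.453125 − 357.461304)/15 = 357.452580
(Column j=1 coincides with Simpson's rule on the same nodes.)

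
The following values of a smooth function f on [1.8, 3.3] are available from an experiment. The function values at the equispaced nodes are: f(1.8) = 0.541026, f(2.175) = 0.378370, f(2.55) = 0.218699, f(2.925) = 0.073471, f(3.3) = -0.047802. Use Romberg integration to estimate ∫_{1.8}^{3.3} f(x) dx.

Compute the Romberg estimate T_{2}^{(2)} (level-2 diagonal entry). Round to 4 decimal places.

T_{0}^{(0)} (trapezoid, 1 panel, h=1.5000): 0.369918
T_{1}^{(0)} (trapezoid, 2 panels, h=0.7500): 0.348983
T_{2}^{(0)} (trapezoid, 4 panels, h=0.3750): 0.343932
T_{1}^{(1)} = 0.348983 + (0.348983 − 0.369918)/3 = 0.342005
T_{2}^{(1)} = 0.343932 + (0.343932 − 0.348983)/3 = 0.342248
T_{2}^{(2)} = 0.342248 + (0.342248 − 0.342005)/15 = 0.342264

0.3423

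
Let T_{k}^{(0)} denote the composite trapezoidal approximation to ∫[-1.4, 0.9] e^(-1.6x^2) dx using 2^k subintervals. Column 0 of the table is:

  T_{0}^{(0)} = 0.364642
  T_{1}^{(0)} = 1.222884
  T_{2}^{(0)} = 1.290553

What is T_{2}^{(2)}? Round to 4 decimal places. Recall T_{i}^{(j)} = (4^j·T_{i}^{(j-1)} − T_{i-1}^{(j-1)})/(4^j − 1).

Richardson extrapolation on the trapezoidal column (denominator 4−1=3):
T_{1}^{(1)} = (4·1.222884 − 0.364642) / 3 = 1.508965
T_{2}^{(1)} = (4·1.290553 − 1.222884) / 3 = 1.313109
T_{2}^{(2)} = (16·1.313109 − 1.508965) / 15 = 1.300052

1.3001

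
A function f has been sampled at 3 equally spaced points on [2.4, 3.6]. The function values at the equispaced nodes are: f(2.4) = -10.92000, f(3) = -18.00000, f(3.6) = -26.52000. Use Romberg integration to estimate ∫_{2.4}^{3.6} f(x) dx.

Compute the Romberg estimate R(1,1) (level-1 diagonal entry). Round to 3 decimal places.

-21.888

R(0,0) (trapezoid, 1 panel, h=1.2000): -22.46400
R(1,0) (trapezoid, 2 panels, h=0.6000): -22.03200
R(1,1) = -22.03200 + (-22.03200 − (-22.46400))/3 = -21.88800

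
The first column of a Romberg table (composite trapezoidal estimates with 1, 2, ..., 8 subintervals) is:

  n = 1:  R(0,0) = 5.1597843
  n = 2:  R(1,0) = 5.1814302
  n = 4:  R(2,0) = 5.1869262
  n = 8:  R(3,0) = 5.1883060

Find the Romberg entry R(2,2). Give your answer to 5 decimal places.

R(1,1) = (4·5.1814302 − 5.1597843) / 3 = 5.1886455
R(2,1) = (4·5.1869262 − 5.1814302) / 3 = 5.1887582
R(2,2) = (16·5.1887582 − 5.1886455) / 15 = 5.1887657

5.18877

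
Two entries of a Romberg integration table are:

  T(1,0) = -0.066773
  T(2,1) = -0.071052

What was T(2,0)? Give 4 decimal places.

From T(2,1) = (4·T(2,0) − T(1,0))/3, solve for T(2,0):
4·T(2,0) = 3·(-0.071052) + (-0.066773) = -0.279929
T(2,0) = -0.069982

-0.0700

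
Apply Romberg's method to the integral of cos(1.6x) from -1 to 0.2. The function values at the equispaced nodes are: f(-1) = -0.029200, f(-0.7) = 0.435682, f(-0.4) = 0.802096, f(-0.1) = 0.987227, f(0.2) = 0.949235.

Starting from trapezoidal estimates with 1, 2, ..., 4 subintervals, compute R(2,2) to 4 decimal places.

R(0,0) (trapezoid, 1 panel, h=1.2000): 0.552021
R(1,0) (trapezoid, 2 panels, h=0.6000): 0.757268
R(2,0) (trapezoid, 4 panels, h=0.3000): 0.805507
R(1,1) = 0.757268 + (0.757268 − 0.552021)/3 = 0.825684
R(2,1) = 0.805507 + (0.805507 − 0.757268)/3 = 0.821587
R(2,2) = 0.821587 + (0.821587 − 0.825684)/15 = 0.821314

0.8213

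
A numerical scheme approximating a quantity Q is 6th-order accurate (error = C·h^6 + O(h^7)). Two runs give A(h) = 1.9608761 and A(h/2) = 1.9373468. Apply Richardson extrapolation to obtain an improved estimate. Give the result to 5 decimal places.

1.93697

The leading error scales as h^6; refining by a factor of 2 reduces it by 2^6 = 64.
Extrapolated value = (64·A(h/2) − A(h)) / (64 − 1)
= (64·1.9373468 − 1.9608761) / 63
= 122.0293191 / 63 = 1.9369733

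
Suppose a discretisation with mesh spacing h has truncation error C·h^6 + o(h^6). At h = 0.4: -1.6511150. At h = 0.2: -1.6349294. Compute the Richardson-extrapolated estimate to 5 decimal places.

The leading error scales as h^6; refining by a factor of 2 reduces it by 2^6 = 64.
Extrapolated value = (64·A(h/2) − A(h)) / (64 − 1)
= (64·(-1.6349294) − (-1.6511150)) / 63
= -102.9843666 / 63 = -1.6346725

-1.63467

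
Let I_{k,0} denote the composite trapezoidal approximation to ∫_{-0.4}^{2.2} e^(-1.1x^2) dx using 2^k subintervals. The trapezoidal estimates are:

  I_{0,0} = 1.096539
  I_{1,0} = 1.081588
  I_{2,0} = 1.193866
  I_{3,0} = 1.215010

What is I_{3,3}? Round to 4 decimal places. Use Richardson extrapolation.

1.2211

I_{1,1} = (4·1.081588 − 1.096539) / 3 = 1.076604
I_{2,1} = (4·1.193866 − 1.081588) / 3 = 1.231292
I_{3,1} = (4·1.215010 − 1.193866) / 3 = 1.222058
I_{2,2} = 1.231292 + (1.231292 − 1.076604)/15 = 1.241605
I_{3,2} = 1.222058 + (1.222058 − 1.231292)/15 = 1.221442
I_{3,3} = (64·1.221442 − 1.241605) / 63 = 1.221122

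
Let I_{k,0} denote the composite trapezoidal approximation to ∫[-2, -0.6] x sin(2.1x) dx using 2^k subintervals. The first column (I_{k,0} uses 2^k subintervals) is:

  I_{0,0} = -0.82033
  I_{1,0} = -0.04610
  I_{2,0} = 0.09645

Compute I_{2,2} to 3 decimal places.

I_{1,1} = -0.04610 + (-0.04610 − (-0.82033))/3 = 0.21198
I_{2,1} = (4·0.09645 − (-0.04610)) / 3 = 0.14397
I_{2,2} = (16·0.14397 − 0.21198) / 15 = 0.13944
(Column j=1 coincides with Simpson's rule on the same nodes.)

0.139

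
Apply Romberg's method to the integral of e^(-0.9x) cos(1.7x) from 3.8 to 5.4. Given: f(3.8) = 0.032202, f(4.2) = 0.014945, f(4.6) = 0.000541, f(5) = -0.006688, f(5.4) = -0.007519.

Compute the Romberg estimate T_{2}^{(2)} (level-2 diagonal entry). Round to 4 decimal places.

0.0079

T_{0}^{(0)} (trapezoid, 1 panel, h=1.6000): 0.019746
T_{1}^{(0)} (trapezoid, 2 panels, h=0.8000): 0.010306
T_{2}^{(0)} (trapezoid, 4 panels, h=0.4000): 0.008456
T_{1}^{(1)} = 0.010306 + (0.010306 − 0.019746)/3 = 0.007159
T_{2}^{(1)} = 0.008456 + (0.008456 − 0.010306)/3 = 0.007839
T_{2}^{(2)} = 0.007839 + (0.007839 − 0.007159)/15 = 0.007884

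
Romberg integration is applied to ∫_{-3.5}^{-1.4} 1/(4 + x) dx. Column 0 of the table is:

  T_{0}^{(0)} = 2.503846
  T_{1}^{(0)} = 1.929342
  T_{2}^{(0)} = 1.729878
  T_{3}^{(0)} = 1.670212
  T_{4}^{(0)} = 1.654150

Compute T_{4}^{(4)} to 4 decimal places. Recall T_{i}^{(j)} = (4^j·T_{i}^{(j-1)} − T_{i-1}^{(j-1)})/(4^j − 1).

T_{1}^{(1)} = (4·1.929342 − 2.503846) / 3 = 1.737841
T_{2}^{(1)} = 1.729878 + (1.729878 − 1.929342)/3 = 1.663390
T_{3}^{(1)} = (4·1.670212 − 1.729878) / 3 = 1.650323
T_{4}^{(1)} = (4·1.654150 − 1.670212) / 3 = 1.648796
T_{2}^{(2)} = 1.663390 + (1.663390 − 1.737841)/15 = 1.658427
T_{3}^{(2)} = 1.650323 + (1.650323 − 1.663390)/15 = 1.649452
T_{4}^{(2)} = 1.648796 + (1.648796 − 1.650323)/15 = 1.648694
T_{3}^{(3)} = (64·1.649452 − 1.658427) / 63 = 1.649310
T_{4}^{(3)} = 1.648694 + (1.648694 − 1.649452)/63 = 1.648682
T_{4}^{(4)} = (256·1.648682 − 1.649310) / 255 = 1.648680

1.6487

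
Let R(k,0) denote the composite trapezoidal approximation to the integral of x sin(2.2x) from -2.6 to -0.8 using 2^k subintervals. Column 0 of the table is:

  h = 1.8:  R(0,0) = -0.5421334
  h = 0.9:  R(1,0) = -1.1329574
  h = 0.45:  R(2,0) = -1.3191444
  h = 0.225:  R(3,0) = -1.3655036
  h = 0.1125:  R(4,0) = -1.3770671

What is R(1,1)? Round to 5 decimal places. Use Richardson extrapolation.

-1.32990

Richardson extrapolation on the trapezoidal column (denominator 4−1=3):
R(1,1) = -1.1329574 + (-1.1329574 − (-0.5421334))/3 = -1.3298987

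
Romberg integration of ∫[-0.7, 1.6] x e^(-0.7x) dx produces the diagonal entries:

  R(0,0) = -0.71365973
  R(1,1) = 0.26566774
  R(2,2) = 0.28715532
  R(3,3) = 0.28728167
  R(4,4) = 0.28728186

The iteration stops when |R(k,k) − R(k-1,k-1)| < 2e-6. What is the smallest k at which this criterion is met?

|R(1,1) − R(0,0)| = 0.97932747 ≥ 2e-6
|R(2,2) − R(1,1)| = 0.02148758 ≥ 2e-6
|R(3,3) − R(2,2)| = 0.00012635 ≥ 2e-6
|R(4,4) − R(3,3)| = 0.00000019 < 2e-6

k = 4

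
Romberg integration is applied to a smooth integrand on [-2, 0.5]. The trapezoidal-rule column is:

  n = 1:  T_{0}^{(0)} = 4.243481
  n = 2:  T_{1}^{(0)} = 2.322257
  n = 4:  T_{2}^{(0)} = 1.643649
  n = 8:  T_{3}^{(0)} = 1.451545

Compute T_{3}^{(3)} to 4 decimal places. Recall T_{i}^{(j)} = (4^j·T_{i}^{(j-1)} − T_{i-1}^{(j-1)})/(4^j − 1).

T_{1}^{(1)} = 2.322257 + (2.322257 − 4.243481)/3 = 1.681849
T_{2}^{(1)} = (4·1.643649 − 2.322257) / 3 = 1.417446
T_{3}^{(1)} = 1.451545 + (1.451545 − 1.643649)/3 = 1.387510
T_{2}^{(2)} = 1.417446 + (1.417446 − 1.681849)/15 = 1.399819
T_{3}^{(2)} = (16·1.387510 − 1.417446) / 15 = 1.385514
T_{3}^{(3)} = (64·1.385514 − 1.399819) / 63 = 1.385287

1.3853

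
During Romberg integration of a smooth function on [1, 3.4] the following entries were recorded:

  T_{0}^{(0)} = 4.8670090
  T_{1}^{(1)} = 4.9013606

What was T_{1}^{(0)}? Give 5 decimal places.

4.89277

From T_{1}^{(1)} = (4·T_{1}^{(0)} − T_{0}^{(0)})/3, solve for T_{1}^{(0)}:
4·T_{1}^{(0)} = 3·4.9013606 + 4.8670090 = 19.5710908
T_{1}^{(0)} = 4.8927727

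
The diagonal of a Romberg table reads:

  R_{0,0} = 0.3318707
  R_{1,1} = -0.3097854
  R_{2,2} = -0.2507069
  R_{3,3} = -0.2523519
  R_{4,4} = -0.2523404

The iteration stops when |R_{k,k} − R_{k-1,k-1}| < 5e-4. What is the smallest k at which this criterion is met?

k = 4

|R_{1,1} − R_{0,0}| = 0.6416561 ≥ 5e-4
|R_{2,2} − R_{1,1}| = 0.0590785 ≥ 5e-4
|R_{3,3} − R_{2,2}| = 0.0016450 ≥ 5e-4
|R_{4,4} − R_{3,3}| = 0.0000115 < 5e-4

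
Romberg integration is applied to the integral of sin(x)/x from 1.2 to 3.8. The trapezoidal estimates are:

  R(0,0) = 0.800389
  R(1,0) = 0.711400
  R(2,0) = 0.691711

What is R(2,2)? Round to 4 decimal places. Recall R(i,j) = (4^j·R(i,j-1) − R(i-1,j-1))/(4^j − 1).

0.6854

R(1,1) = (4·0.711400 − 0.800389) / 3 = 0.681737
R(2,1) = (4·0.691711 − 0.711400) / 3 = 0.685148
R(2,2) = (16·0.685148 − 0.681737) / 15 = 0.685375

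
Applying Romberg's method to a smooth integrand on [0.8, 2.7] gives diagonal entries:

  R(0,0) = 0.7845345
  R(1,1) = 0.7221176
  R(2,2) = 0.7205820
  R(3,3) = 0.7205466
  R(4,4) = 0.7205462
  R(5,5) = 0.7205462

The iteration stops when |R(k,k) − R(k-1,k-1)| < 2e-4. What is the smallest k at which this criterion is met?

|R(1,1) − R(0,0)| = 0.0624169 ≥ 2e-4
|R(2,2) − R(1,1)| = 0.0015356 ≥ 2e-4
|R(3,3) − R(2,2)| = 0.0000354 < 2e-4

k = 3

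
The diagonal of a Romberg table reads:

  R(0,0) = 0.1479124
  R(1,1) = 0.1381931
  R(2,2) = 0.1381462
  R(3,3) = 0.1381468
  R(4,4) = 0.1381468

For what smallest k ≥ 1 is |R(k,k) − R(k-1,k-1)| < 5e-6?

k = 3

|R(1,1) − R(0,0)| = 0.0097193 ≥ 5e-6
|R(2,2) − R(1,1)| = 0.0000469 ≥ 5e-6
|R(3,3) − R(2,2)| = 0.0000006 < 5e-6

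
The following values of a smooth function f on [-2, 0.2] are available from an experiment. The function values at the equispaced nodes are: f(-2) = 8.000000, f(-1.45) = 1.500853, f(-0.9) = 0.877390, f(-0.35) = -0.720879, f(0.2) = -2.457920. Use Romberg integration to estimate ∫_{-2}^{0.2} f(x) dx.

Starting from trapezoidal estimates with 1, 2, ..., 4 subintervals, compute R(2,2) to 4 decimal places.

R(0,0) (trapezoid, 1 panel, h=2.2000): 6.096288
R(1,0) (trapezoid, 2 panels, h=1.1000): 4.013273
R(2,0) (trapezoid, 4 panels, h=0.5500): 2.435622
R(1,1) = 4.013273 + (4.013273 − 6.096288)/3 = 3.318935
R(2,1) = 2.435622 + (2.435622 − 4.013273)/3 = 1.909738
R(2,2) = 1.909738 + (1.909738 − 3.318935)/15 = 1.815792

1.8158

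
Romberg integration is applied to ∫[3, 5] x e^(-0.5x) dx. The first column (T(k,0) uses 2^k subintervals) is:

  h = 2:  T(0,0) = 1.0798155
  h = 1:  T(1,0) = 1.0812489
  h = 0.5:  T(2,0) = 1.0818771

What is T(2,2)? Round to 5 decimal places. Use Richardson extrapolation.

1.08211

Richardson extrapolation on the trapezoidal column (denominator 4−1=3):
T(1,1) = 1.0812489 + (1.0812489 − 1.0798155)/3 = 1.0817267
T(2,1) = 1.0818771 + (1.0818771 − 1.0812489)/3 = 1.0820865
T(2,2) = (16·1.0820865 − 1.0817267) / 15 = 1.0821105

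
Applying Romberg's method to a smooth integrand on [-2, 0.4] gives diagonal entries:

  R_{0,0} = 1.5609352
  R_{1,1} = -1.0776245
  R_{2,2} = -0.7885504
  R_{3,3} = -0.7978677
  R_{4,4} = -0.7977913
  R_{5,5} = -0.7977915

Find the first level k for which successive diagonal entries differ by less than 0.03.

k = 3

|R_{1,1} − R_{0,0}| = 2.6385597 ≥ 0.03
|R_{2,2} − R_{1,1}| = 0.2890741 ≥ 0.03
|R_{3,3} − R_{2,2}| = 0.0093173 < 0.03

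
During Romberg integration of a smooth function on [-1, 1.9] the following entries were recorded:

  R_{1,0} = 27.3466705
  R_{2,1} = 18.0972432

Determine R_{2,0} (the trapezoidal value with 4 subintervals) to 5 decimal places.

20.40960

From R_{2,1} = (4·R_{2,0} − R_{1,0})/3, solve for R_{2,0}:
4·R_{2,0} = 3·18.0972432 + 27.3466705 = 81.6384001
R_{2,0} = 20.4096000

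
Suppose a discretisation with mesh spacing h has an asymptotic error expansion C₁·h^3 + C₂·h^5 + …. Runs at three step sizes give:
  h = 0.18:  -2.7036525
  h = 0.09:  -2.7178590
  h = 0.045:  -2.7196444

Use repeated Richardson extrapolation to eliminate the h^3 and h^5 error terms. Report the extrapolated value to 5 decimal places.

First eliminate the h^3 term (factor 2^3 = 8):
  B₁ = (8·(-2.7178590) − (-2.7036525))/7 = -2.7198885
  B₂ = (8·(-2.7196444) − (-2.7178590))/7 = -2.7198995
Then eliminate the h^5 term (factor 2^5 = 32):
  (32·(-2.7198995) − (-2.7198885))/31 = -2.7198999

-2.71990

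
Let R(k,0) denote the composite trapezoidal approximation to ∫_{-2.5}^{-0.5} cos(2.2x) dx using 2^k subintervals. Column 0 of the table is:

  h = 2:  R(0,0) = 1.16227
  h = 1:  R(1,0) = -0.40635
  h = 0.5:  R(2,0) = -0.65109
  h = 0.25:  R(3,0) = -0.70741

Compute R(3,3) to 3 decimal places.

R(1,1) = (4·(-0.40635) − 1.16227) / 3 = -0.92922
R(2,1) = (4·(-0.65109) − (-0.40635)) / 3 = -0.73267
R(3,1) = (4·(-0.70741) − (-0.65109)) / 3 = -0.72618
R(2,2) = -0.73267 + (-0.73267 − (-0.92922))/15 = -0.71957
R(3,2) = (16·(-0.72618) − (-0.73267)) / 15 = -0.72575
R(3,3) = -0.72575 + (-0.72575 − (-0.71957))/63 = -0.72585

-0.726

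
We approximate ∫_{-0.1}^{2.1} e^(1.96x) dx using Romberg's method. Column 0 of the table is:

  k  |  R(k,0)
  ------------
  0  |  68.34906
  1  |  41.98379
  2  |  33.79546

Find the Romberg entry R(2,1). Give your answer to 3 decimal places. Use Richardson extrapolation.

R(2,1) = (4·33.79546 − 41.98379) / 3 = 31.06602

31.066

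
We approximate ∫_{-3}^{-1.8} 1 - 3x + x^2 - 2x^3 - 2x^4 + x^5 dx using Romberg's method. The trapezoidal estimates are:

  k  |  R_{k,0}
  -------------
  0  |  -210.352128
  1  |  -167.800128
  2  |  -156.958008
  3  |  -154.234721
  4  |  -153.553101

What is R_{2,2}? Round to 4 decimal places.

-153.3258

Richardson extrapolation on the trapezoidal column (denominator 4−1=3):
R_{1,1} = (4·(-167.800128) − (-210.352128)) / 3 = -153.616128
R_{2,1} = (4·(-156.958008) − (-167.800128)) / 3 = -153.343968
R_{2,2} = (16·(-153.343968) − (-153.616128)) / 15 = -153.325824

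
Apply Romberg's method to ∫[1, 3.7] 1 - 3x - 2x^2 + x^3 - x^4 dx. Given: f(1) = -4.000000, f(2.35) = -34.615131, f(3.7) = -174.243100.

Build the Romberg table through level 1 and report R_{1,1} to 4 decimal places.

-142.5166

R_{0,0} (trapezoid, 1 panel, h=2.7000): -240.628185
R_{1,0} (trapezoid, 2 panels, h=1.3500): -167.044519
R_{1,1} = -167.044519 + (-167.044519 − (-240.628185))/3 = -142.516630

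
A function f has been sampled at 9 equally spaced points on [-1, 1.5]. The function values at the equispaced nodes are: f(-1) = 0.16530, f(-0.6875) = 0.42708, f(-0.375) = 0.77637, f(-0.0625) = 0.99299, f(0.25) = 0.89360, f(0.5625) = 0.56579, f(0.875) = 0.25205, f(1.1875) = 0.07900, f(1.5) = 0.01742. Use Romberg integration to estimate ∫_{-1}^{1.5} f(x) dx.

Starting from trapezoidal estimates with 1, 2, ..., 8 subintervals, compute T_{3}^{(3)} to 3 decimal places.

T_{0}^{(0)} (trapezoid, 1 panel, h=2.5000): 0.22840
T_{1}^{(0)} (trapezoid, 2 panels, h=1.2500): 1.23120
T_{2}^{(0)} (trapezoid, 4 panels, h=0.6250): 1.25836
T_{3}^{(0)} (trapezoid, 8 panels, h=0.3125): 1.27445
T_{1}^{(1)} = 1.23120 + (1.23120 − 0.22840)/3 = 1.56547
T_{2}^{(1)} = 1.25836 + (1.25836 − 1.23120)/3 = 1.26741
T_{3}^{(1)} = 1.27445 + (1.27445 − 1.25836)/3 = 1.27981
T_{2}^{(2)} = 1.26741 + (1.26741 − 1.56547)/15 = 1.24754
T_{3}^{(2)} = 1.27981 + (1.27981 − 1.26741)/15 = 1.28064
T_{3}^{(3)} = 1.28064 + (1.28064 − 1.24754)/63 = 1.28117

1.281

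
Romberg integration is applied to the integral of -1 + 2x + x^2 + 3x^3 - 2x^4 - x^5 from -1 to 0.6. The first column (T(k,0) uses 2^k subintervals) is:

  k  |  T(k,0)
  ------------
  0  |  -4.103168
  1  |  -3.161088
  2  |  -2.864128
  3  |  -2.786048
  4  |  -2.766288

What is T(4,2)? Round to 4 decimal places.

-2.7597

Richardson extrapolation on the trapezoidal column (denominator 4−1=3):
T(3,1) = -2.786048 + (-2.786048 − (-2.864128))/3 = -2.760021
T(4,1) = (4·(-2.766288) − (-2.786048)) / 3 = -2.759701
T(4,2) = -2.759701 + (-2.759701 − (-2.760021))/15 = -2.759680
(Column j=1 coincides with Simpson's rule on the same nodes.)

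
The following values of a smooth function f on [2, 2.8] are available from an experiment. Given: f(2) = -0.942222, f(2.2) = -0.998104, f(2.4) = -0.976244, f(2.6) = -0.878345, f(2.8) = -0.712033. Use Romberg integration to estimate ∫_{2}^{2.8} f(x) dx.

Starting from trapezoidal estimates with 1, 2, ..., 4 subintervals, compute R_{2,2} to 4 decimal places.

R_{0,0} (trapezoid, 1 panel, h=0.8000): -0.661702
R_{1,0} (trapezoid, 2 panels, h=0.4000): -0.721349
R_{2,0} (trapezoid, 4 panels, h=0.2000): -0.735964
R_{1,1} = -0.721349 + (-0.721349 − (-0.661702))/3 = -0.741231
R_{2,1} = -0.735964 + (-0.735964 − (-0.721349))/3 = -0.740836
R_{2,2} = -0.740836 + (-0.740836 − (-0.741231))/15 = -0.740810

-0.7408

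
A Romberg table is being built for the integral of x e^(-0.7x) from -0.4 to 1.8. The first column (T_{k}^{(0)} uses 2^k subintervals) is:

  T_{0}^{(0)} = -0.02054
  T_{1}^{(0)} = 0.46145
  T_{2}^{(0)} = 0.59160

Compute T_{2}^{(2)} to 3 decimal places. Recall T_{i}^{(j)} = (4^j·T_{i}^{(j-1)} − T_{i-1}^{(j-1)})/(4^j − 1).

0.636

T_{1}^{(1)} = 0.46145 + (0.46145 − (-0.02054))/3 = 0.62211
T_{2}^{(1)} = 0.59160 + (0.59160 − 0.46145)/3 = 0.63498
T_{2}^{(2)} = 0.63498 + (0.63498 − 0.62211)/15 = 0.63584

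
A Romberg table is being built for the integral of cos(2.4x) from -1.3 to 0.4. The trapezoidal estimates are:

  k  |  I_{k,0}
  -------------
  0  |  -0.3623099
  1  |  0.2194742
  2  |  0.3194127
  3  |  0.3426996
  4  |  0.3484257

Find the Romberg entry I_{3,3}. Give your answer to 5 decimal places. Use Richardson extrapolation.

0.35034

Richardson extrapolation on the trapezoidal column (denominator 4−1=3):
I_{1,1} = (4·0.2194742 − (-0.3623099)) / 3 = 0.4134022
I_{2,1} = (4·0.3194127 − 0.2194742) / 3 = 0.3527255
I_{3,1} = 0.3426996 + (0.3426996 − 0.3194127)/3 = 0.3504619
I_{2,2} = (16·0.3527255 − 0.4134022) / 15 = 0.3486804
I_{3,2} = 0.3504619 + (0.3504619 − 0.3527255)/15 = 0.3503110
I_{3,3} = 0.3503110 + (0.3503110 − 0.3486804)/63 = 0.3503369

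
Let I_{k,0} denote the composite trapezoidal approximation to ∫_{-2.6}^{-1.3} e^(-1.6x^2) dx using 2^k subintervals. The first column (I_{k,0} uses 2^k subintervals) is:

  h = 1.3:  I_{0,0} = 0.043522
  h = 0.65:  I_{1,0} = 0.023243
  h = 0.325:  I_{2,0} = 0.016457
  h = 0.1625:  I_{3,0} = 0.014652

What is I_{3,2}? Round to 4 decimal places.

I_{2,1} = 0.016457 + (0.016457 − 0.023243)/3 = 0.014195
I_{3,1} = (4·0.014652 − 0.016457) / 3 = 0.014050
I_{3,2} = (16·0.014050 − 0.014195) / 15 = 0.014040

0.0140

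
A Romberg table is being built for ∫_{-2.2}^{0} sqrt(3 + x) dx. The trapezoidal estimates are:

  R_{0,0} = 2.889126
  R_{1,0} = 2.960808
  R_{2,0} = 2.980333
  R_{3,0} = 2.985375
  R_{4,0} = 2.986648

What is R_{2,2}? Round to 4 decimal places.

2.9870

R_{1,1} = (4·2.960808 − 2.889126) / 3 = 2.984702
R_{2,1} = (4·2.980333 − 2.960808) / 3 = 2.986841
R_{2,2} = 2.986841 + (2.986841 − 2.984702)/15 = 2.986984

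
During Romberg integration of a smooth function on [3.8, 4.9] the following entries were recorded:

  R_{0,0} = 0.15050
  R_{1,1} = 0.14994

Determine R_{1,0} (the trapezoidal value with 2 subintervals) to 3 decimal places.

0.150

From R_{1,1} = (4·R_{1,0} − R_{0,0})/3, solve for R_{1,0}:
4·R_{1,0} = 3·0.14994 + 0.15050 = 0.60032
R_{1,0} = 0.15008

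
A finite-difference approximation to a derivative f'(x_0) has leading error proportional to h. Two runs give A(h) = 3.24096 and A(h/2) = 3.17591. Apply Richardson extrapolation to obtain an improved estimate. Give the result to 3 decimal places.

The leading error scales as h; refining by a factor of 2 reduces it by 2^1 = 2.
Extrapolated value = (2·A(h/2) − A(h)) / (2 − 1)
= (2·3.17591 − 3.24096) / 1
= 3.11086 / 1 = 3.11086

3.111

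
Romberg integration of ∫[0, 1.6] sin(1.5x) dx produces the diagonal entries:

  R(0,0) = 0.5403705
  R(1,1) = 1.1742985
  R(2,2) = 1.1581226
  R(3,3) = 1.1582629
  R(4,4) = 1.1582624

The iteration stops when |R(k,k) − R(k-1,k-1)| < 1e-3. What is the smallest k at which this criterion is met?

|R(1,1) − R(0,0)| = 0.6339280 ≥ 1e-3
|R(2,2) − R(1,1)| = 0.0161759 ≥ 1e-3
|R(3,3) − R(2,2)| = 0.0001403 < 1e-3

k = 3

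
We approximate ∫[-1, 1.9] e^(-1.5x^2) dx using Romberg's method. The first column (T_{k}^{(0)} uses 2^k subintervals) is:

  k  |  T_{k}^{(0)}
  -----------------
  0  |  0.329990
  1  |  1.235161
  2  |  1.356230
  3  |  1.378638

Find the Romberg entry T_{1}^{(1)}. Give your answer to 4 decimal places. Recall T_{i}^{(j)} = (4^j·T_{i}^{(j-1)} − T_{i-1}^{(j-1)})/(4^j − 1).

Richardson extrapolation on the trapezoidal column (denominator 4−1=3):
T_{1}^{(1)} = 1.235161 + (1.235161 − 0.329990)/3 = 1.536885

1.5369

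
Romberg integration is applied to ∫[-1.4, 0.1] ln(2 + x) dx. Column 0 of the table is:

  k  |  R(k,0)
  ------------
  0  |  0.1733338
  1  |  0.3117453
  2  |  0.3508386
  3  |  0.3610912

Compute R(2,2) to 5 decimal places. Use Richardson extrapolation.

0.36427

Richardson extrapolation on the trapezoidal column (denominator 4−1=3):
R(1,1) = (4·0.3117453 − 0.1733338) / 3 = 0.3578825
R(2,1) = (4·0.3508386 − 0.3117453) / 3 = 0.3638697
R(2,2) = (16·0.3638697 − 0.3578825) / 15 = 0.3642688
(Column j=1 coincides with Simpson's rule on the same nodes.)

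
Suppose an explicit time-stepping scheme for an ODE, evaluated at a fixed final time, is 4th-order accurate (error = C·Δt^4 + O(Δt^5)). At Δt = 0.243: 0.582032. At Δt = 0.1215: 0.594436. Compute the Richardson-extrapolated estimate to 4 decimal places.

0.5953

The leading error scales as Δt^4; refining by a factor of 2 reduces it by 2^4 = 16.
Extrapolated value = (16·A(Δt/2) − A(Δt)) / (16 − 1)
= (16·0.594436 − 0.582032) / 15
= 8.928944 / 15 = 0.595263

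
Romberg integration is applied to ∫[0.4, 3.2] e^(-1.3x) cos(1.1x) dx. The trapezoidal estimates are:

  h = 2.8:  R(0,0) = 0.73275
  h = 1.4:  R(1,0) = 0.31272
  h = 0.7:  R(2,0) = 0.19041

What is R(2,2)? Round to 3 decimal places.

R(1,1) = 0.31272 + (0.31272 − 0.73275)/3 = 0.17271
R(2,1) = 0.19041 + (0.19041 − 0.31272)/3 = 0.14964
R(2,2) = (16·0.14964 − 0.17271) / 15 = 0.14810

0.148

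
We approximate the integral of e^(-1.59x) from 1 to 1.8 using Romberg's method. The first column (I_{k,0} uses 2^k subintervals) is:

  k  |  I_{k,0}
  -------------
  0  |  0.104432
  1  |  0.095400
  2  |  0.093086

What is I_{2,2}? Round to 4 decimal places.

Richardson extrapolation on the trapezoidal column (denominator 4−1=3):
I_{1,1} = (4·0.095400 − 0.104432) / 3 = 0.092389
I_{2,1} = (4·0.093086 − 0.095400) / 3 = 0.092315
I_{2,2} = 0.092315 + (0.092315 − 0.092389)/15 = 0.092310

0.0923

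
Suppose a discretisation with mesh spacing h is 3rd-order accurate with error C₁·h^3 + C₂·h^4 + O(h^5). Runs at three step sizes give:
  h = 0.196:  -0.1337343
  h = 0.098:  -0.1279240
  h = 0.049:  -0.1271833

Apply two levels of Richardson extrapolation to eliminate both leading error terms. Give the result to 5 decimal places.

-0.12708

First eliminate the h^3 term (factor 2^3 = 8):
  B₁ = (8·(-0.1279240) − (-0.1337343))/7 = -0.1270940
  B₂ = (8·(-0.1271833) − (-0.1279240))/7 = -0.1270775
Then eliminate the h^4 term (factor 2^4 = 16):
  (16·(-0.1270775) − (-0.1270940))/15 = -0.1270764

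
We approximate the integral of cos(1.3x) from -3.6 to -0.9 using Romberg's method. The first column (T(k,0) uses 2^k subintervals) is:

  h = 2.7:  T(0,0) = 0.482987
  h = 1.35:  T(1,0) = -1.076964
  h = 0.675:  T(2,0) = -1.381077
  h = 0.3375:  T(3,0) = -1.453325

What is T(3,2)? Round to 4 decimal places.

Richardson extrapolation on the trapezoidal column (denominator 4−1=3):
T(2,1) = -1.381077 + (-1.381077 − (-1.076964))/3 = -1.482448
T(3,1) = -1.453325 + (-1.453325 − (-1.381077))/3 = -1.477408
T(3,2) = (16·(-1.477408) − (-1.482448)) / 15 = -1.477072

-1.4771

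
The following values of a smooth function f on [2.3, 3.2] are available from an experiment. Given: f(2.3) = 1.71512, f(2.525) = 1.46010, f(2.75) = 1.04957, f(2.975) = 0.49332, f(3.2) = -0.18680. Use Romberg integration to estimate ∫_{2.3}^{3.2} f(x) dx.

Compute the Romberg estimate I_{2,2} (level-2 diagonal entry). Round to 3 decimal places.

0.858

I_{0,0} (trapezoid, 1 panel, h=0.9000): 0.68774
I_{1,0} (trapezoid, 2 panels, h=0.4500): 0.81618
I_{2,0} (trapezoid, 4 panels, h=0.2250): 0.84761
I_{1,1} = 0.81618 + (0.81618 − 0.68774)/3 = 0.85899
I_{2,1} = 0.84761 + (0.84761 − 0.81618)/3 = 0.85809
I_{2,2} = 0.85809 + (0.85809 − 0.85899)/15 = 0.85803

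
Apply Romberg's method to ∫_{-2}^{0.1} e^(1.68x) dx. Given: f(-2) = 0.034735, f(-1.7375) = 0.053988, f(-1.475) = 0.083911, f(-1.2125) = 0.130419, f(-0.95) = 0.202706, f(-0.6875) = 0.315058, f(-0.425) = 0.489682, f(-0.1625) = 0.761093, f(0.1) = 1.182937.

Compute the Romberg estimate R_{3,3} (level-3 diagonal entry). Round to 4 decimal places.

R_{0,0} (trapezoid, 1 panel, h=2.1000): 1.278556
R_{1,0} (trapezoid, 2 panels, h=1.0500): 0.852119
R_{2,0} (trapezoid, 4 panels, h=0.5250): 0.727196
R_{3,0} (trapezoid, 8 panels, h=0.2625): 0.694494
R_{1,1} = 0.852119 + (0.852119 − 1.278556)/3 = 0.709973
R_{2,1} = 0.727196 + (0.727196 − 0.852119)/3 = 0.685555
R_{3,1} = 0.694494 + (0.694494 − 0.727196)/3 = 0.683593
R_{2,2} = 0.685555 + (0.685555 − 0.709973)/15 = 0.683927
R_{3,2} = 0.683593 + (0.683593 − 0.685555)/15 = 0.683462
R_{3,3} = 0.683462 + (0.683462 − 0.683927)/63 = 0.683455

0.6835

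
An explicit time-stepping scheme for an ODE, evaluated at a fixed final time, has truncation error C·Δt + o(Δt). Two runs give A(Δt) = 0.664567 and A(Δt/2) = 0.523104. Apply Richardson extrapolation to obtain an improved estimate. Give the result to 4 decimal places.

The leading error scales as Δt; refining by a factor of 2 reduces it by 2^1 = 2.
Extrapolated value = (2·A(Δt/2) − A(Δt)) / (2 − 1)
= (2·0.523104 − 0.664567) / 1
= 0.381641 / 1 = 0.381641

0.3816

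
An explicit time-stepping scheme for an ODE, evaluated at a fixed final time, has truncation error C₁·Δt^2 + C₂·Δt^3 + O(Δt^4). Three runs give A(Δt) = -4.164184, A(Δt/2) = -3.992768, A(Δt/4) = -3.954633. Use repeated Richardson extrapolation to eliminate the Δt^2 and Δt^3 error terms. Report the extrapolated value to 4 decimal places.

-3.9428

First eliminate the Δt^2 term (factor 2^2 = 4):
  B₁ = (4·(-3.992768) − (-4.164184))/3 = -3.935629
  B₂ = (4·(-3.954633) − (-3.992768))/3 = -3.941921
Then eliminate the Δt^3 term (factor 2^3 = 8):
  (8·(-3.941921) − (-3.935629))/7 = -3.942820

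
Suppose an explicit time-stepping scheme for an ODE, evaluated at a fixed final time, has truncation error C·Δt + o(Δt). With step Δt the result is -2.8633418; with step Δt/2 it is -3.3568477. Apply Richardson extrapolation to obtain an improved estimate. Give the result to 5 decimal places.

-3.85035

The leading error scales as Δt; refining by a factor of 2 reduces it by 2^1 = 2.
Extrapolated value = (2·A(Δt/2) − A(Δt)) / (2 − 1)
= (2·(-3.3568477) − (-2.8633418)) / 1
= -3.8503536 / 1 = -3.8503536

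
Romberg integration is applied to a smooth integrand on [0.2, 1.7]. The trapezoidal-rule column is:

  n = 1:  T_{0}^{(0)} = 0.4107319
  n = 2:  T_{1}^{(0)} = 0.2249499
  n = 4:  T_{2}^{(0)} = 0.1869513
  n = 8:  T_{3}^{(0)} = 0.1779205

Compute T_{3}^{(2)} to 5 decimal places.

T_{2}^{(1)} = (4·0.1869513 − 0.2249499) / 3 = 0.1742851
T_{3}^{(1)} = 0.1779205 + (0.1779205 − 0.1869513)/3 = 0.1749102
T_{3}^{(2)} = 0.1749102 + (0.1749102 − 0.1742851)/15 = 0.1749519

0.17495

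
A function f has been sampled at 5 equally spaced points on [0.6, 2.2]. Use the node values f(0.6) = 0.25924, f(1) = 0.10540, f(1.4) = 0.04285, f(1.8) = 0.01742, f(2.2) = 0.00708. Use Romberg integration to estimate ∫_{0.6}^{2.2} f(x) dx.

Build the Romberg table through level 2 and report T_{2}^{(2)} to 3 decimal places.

T_{0}^{(0)} (trapezoid, 1 panel, h=1.6000): 0.21306
T_{1}^{(0)} (trapezoid, 2 panels, h=0.8000): 0.14081
T_{2}^{(0)} (trapezoid, 4 panels, h=0.4000): 0.11953
T_{1}^{(1)} = 0.14081 + (0.14081 − 0.21306)/3 = 0.11673
T_{2}^{(1)} = 0.11953 + (0.11953 − 0.14081)/3 = 0.11244
T_{2}^{(2)} = 0.11244 + (0.11244 − 0.11673)/15 = 0.11215

0.112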